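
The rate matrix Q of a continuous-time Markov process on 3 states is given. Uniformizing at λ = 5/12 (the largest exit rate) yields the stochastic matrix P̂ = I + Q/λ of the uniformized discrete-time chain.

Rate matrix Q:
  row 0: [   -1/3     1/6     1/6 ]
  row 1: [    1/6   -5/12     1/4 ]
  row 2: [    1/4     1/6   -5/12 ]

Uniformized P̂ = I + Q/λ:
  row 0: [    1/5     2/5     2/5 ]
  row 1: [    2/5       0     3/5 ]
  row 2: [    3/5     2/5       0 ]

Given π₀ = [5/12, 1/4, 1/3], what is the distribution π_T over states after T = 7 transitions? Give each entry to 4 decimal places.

t=0: π = [0.4167, 0.2500, 0.3333]
t=1: π = [0.3833, 0.3000, 0.3167]
t=2: π = [0.3867, 0.2800, 0.3333]
t=3: π = [0.3893, 0.2880, 0.3227]
t=4: π = [0.3867, 0.2848, 0.3285]
t=5: π = [0.3884, 0.2861, 0.3255]
t=6: π = [0.3874, 0.2856, 0.3270]
t=7: π = [0.3879, 0.2858, 0.3263]

π = [0.3879, 0.2858, 0.3263]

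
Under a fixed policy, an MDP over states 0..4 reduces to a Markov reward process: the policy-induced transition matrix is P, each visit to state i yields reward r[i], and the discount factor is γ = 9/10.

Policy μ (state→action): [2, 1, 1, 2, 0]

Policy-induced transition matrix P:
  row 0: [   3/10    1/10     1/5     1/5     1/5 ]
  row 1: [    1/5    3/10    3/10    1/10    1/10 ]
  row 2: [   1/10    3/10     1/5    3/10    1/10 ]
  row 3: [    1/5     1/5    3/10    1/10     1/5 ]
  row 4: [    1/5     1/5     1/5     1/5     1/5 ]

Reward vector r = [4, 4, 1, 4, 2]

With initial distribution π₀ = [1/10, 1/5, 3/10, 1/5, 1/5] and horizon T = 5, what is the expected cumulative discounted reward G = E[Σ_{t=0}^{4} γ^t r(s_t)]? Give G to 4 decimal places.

G = 11.9003

t=0: π = [0.1000, 0.2000, 0.3000, 0.2000, 0.2000], E[r] = 2.7000, γ^t·E[r] = 2.700000, running G = 2.700000
t=1: π = [0.1800, 0.2400, 0.2400, 0.1900, 0.1500], E[r] = 2.9800, γ^t·E[r] = 2.682000, running G = 5.382000
t=2: π = [0.1940, 0.2300, 0.2430, 0.1810, 0.1520], E[r] = 2.9670, γ^t·E[r] = 2.403270, running G = 7.785270
t=3: π = [0.1951, 0.2279, 0.2411, 0.1832, 0.1527], E[r] = 2.9713, γ^t·E[r] = 2.166078, running G = 9.951348
t=4: π = [0.1954, 0.2274, 0.2411, 0.1830, 0.1531], E[r] = 2.9705, γ^t·E[r] = 1.948925, running G = 11.900273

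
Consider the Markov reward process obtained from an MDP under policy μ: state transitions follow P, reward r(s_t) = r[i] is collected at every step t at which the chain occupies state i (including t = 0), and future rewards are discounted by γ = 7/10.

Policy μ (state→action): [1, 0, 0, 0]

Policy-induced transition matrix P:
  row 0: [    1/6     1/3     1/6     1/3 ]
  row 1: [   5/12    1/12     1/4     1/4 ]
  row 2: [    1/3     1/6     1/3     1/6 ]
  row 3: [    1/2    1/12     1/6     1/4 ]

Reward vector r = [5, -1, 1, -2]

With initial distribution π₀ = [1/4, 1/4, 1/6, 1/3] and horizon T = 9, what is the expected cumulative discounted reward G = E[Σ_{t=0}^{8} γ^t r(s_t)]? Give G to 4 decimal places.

G = 3.2336

t=0: π = [0.2500, 0.2500, 0.1667, 0.3333], E[r] = 0.5000, γ^t·E[r] = 0.500000, running G = 0.500000
t=1: π = [0.3681, 0.1597, 0.2153, 0.2569], E[r] = 1.3819, γ^t·E[r] = 0.967361, running G = 1.467361
t=2: π = [0.3281, 0.1933, 0.2159, 0.2627], E[r] = 1.1377, γ^t·E[r] = 0.557488, running G = 2.024850
t=3: π = [0.3385, 0.1834, 0.2188, 0.2594], E[r] = 1.2094, γ^t·E[r] = 0.414822, running G = 2.439672
t=4: π = [0.3354, 0.1862, 0.2184, 0.2600], E[r] = 1.1893, γ^t·E[r] = 0.285555, running G = 2.725227
t=5: π = [0.3363, 0.1854, 0.2186, 0.2598], E[r] = 1.1951, γ^t·E[r] = 0.200858, running G = 2.926084
t=6: π = [0.3360, 0.1856, 0.2185, 0.2598], E[r] = 1.1935, γ^t·E[r] = 0.140408, running G = 3.066493
t=7: π = [0.3361, 0.1856, 0.2186, 0.2598], E[r] = 1.1939, γ^t·E[r] = 0.098324, running G = 3.164817
t=8: π = [0.3361, 0.1856, 0.2186, 0.2598], E[r] = 1.1938, γ^t·E[r] = 0.068819, running G = 3.233636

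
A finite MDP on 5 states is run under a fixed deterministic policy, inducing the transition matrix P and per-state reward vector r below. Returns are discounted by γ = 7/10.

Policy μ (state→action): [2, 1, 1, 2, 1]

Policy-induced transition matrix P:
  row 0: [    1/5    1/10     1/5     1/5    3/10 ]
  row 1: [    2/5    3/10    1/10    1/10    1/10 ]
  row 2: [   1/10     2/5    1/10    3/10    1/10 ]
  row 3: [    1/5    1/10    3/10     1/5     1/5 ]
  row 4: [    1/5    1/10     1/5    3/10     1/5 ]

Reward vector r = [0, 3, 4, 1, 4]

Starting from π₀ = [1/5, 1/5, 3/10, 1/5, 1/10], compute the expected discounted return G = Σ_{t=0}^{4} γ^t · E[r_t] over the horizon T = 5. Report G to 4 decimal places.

t=0: π = [0.2000, 0.2000, 0.3000, 0.2000, 0.1000], E[r] = 2.4000, γ^t·E[r] = 2.400000, running G = 2.400000
t=1: π = [0.2100, 0.2300, 0.1700, 0.2200, 0.1700], E[r] = 2.2700, γ^t·E[r] = 1.589000, running G = 3.989000
t=2: π = [0.2290, 0.1970, 0.1820, 0.2110, 0.1810], E[r] = 2.2540, γ^t·E[r] = 1.104460, running G = 5.093460
t=3: π = [0.2212, 0.1940, 0.1832, 0.2166, 0.1850], E[r] = 2.2714, γ^t·E[r] = 0.779090, running G = 5.872550
t=4: π = [0.2205, 0.1938, 0.1839, 0.2174, 0.1844], E[r] = 2.2721, γ^t·E[r] = 0.545522, running G = 6.418072

G = 6.4181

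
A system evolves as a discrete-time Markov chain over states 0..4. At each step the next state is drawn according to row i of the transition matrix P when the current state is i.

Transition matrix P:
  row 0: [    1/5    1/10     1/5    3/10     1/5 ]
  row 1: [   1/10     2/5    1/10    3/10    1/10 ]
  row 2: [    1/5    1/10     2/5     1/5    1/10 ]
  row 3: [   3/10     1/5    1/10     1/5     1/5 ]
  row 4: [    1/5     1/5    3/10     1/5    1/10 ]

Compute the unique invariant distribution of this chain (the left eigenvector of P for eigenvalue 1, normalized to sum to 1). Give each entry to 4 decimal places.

π = [0.2042, 0.1978, 0.2133, 0.2402, 0.1444]

Balance equations π_j = Σ_i π_i·P[i][j]:
  π_0 = 1/5·π_0 + 1/10·π_1 + 1/5·π_2 + 3/10·π_3 + 1/5·π_4
  π_1 = 1/10·π_0 + 2/5·π_1 + 1/10·π_2 + 1/5·π_3 + 1/5·π_4
  π_2 = 1/5·π_0 + 1/10·π_1 + 2/5·π_2 + 1/10·π_3 + 3/10·π_4
  π_3 = 3/10·π_0 + 3/10·π_1 + 1/5·π_2 + 1/5·π_3 + 1/5·π_4
  normalize: π_0 + π_1 + π_2 + π_3 + π_4 = 1
Solving the linear system gives exactly π = [1397/6840, 451/2280, 1459/6840, 1643/6840, 13/90].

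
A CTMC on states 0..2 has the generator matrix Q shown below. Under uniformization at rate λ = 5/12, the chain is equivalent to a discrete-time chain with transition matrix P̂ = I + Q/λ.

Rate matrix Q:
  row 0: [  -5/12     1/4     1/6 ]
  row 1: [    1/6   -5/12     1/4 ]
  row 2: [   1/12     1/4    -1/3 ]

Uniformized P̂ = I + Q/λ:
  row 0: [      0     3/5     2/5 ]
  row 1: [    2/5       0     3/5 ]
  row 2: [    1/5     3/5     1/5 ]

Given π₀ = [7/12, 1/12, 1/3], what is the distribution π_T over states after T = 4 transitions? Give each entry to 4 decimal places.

t=0: π = [0.5833, 0.0833, 0.3333]
t=1: π = [0.1000, 0.5500, 0.3500]
t=2: π = [0.2900, 0.2700, 0.4400]
t=3: π = [0.1960, 0.4380, 0.3660]
t=4: π = [0.2484, 0.3372, 0.4144]

π = [0.2484, 0.3372, 0.4144]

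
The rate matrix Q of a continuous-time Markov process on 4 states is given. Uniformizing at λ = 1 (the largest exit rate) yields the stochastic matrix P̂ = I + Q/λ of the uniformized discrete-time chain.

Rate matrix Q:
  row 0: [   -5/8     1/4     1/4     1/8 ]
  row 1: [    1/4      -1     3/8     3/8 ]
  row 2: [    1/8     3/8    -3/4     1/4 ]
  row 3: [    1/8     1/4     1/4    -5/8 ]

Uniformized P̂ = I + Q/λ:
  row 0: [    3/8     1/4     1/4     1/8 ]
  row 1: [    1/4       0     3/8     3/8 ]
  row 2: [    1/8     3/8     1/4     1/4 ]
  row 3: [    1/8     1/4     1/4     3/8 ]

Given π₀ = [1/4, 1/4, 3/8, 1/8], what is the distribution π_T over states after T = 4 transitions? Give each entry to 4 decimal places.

π = [0.2049, 0.2277, 0.2785, 0.2888]

t=0: π = [0.2500, 0.2500, 0.3750, 0.1250]
t=1: π = [0.2188, 0.2344, 0.2813, 0.2656]
t=2: π = [0.2090, 0.2266, 0.2793, 0.2852]
t=3: π = [0.2056, 0.2283, 0.2783, 0.2878]
t=4: π = [0.2049, 0.2277, 0.2785, 0.2888]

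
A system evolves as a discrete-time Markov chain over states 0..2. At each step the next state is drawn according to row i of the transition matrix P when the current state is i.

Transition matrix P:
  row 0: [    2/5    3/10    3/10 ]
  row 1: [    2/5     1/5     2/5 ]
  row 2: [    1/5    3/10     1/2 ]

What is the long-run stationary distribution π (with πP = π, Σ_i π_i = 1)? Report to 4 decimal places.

Balance equations π_j = Σ_i π_i·P[i][j]:
  π_0 = 2/5·π_0 + 2/5·π_1 + 1/5·π_2
  π_1 = 3/10·π_0 + 1/5·π_1 + 3/10·π_2
  normalize: π_0 + π_1 + π_2 = 1
Solving the linear system gives exactly π = [7/22, 3/11, 9/22].

π = [0.3182, 0.2727, 0.4091]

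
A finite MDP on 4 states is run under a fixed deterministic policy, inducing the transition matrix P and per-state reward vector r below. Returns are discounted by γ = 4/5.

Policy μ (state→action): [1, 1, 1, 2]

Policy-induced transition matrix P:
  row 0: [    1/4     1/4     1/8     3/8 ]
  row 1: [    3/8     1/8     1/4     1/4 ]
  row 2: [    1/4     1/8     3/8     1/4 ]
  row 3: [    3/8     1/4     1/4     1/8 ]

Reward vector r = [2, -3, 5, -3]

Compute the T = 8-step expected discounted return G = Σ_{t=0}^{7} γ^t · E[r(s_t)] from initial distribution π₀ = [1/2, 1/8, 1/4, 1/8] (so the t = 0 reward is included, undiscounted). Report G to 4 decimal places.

t=0: π = [0.5000, 0.1250, 0.2500, 0.1250], E[r] = 1.5000, γ^t·E[r] = 1.500000, running G = 1.500000
t=1: π = [0.2813, 0.2031, 0.2188, 0.2969], E[r] = 0.1563, γ^t·E[r] = 0.125000, running G = 1.625000
t=2: π = [0.3125, 0.1973, 0.2422, 0.2480], E[r] = 0.5000, γ^t·E[r] = 0.320000, running G = 1.945000
t=3: π = [0.3057, 0.1951, 0.2412, 0.2581], E[r] = 0.4580, γ^t·E[r] = 0.234500, running G = 2.179500
t=4: π = [0.3066, 0.1955, 0.2419, 0.2560], E[r] = 0.4688, γ^t·E[r] = 0.192000, running G = 2.371500
t=5: π = [0.3064, 0.1953, 0.2419, 0.2563], E[r] = 0.4674, γ^t·E[r] = 0.153170, running G = 2.524670
t=6: π = [0.3065, 0.1953, 0.2419, 0.2563], E[r] = 0.4678, γ^t·E[r] = 0.122624, running G = 2.647294
t=7: π = [0.3065, 0.1953, 0.2419, 0.2563], E[r] = 0.4677, γ^t·E[r] = 0.098091, running G = 2.745385

G = 2.7454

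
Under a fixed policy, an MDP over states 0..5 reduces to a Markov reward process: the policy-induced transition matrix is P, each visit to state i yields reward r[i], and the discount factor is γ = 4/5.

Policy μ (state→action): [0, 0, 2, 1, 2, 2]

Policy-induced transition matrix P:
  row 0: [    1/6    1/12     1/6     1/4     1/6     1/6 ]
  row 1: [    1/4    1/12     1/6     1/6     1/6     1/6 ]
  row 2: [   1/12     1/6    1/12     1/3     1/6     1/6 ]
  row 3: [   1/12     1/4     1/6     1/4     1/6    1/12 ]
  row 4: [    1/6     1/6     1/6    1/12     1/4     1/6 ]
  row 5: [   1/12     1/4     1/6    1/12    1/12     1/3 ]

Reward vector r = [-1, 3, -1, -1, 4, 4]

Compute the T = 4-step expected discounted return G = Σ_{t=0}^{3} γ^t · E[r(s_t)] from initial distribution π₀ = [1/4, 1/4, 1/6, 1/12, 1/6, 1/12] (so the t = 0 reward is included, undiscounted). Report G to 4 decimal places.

G = 3.9180

t=0: π = [0.2500, 0.2500, 0.1667, 0.0833, 0.1667, 0.0833], E[r] = 1.2500, γ^t·E[r] = 1.250000, running G = 1.250000
t=1: π = [0.1597, 0.1389, 0.1528, 0.2014, 0.1736, 0.1736], E[r] = 1.2917, γ^t·E[r] = 1.033333, running G = 2.283333
t=2: π = [0.1343, 0.1730, 0.1539, 0.1933, 0.1667, 0.1788], E[r] = 1.4196, γ^t·E[r] = 0.908519, running G = 3.191852
t=3: π = [0.1372, 0.1721, 0.1538, 0.1908, 0.1657, 0.1804], E[r] = 1.4184, γ^t·E[r] = 0.726198, running G = 3.918049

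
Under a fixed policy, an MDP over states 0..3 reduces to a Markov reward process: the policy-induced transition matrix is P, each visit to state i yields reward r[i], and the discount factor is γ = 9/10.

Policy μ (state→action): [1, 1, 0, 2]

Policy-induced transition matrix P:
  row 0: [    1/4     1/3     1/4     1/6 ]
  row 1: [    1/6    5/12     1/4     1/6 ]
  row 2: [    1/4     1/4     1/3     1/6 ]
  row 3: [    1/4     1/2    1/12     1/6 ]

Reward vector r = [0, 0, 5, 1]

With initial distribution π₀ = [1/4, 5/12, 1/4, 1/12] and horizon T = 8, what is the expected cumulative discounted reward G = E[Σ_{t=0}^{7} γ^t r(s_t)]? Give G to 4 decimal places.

t=0: π = [0.2500, 0.4167, 0.2500, 0.0833], E[r] = 1.3333, γ^t·E[r] = 1.333333, running G = 1.333333
t=1: π = [0.2153, 0.3611, 0.2569, 0.1667], E[r] = 1.4514, γ^t·E[r] = 1.306250, running G = 2.639583
t=2: π = [0.2199, 0.3698, 0.2436, 0.1667], E[r] = 1.3848, γ^t·E[r] = 1.121719, running G = 3.761302
t=3: π = [0.2192, 0.3716, 0.2425, 0.1667], E[r] = 1.3793, γ^t·E[r] = 1.005504, running G = 4.766806
t=4: π = [0.2190, 0.3719, 0.2424, 0.1667], E[r] = 1.3788, γ^t·E[r] = 0.904650, running G = 5.671456
t=5: π = [0.2190, 0.3719, 0.2424, 0.1667], E[r] = 1.3788, γ^t·E[r] = 0.814163, running G = 6.485619
t=6: π = [0.2190, 0.3719, 0.2424, 0.1667], E[r] = 1.3788, γ^t·E[r] = 0.732745, running G = 7.218363
t=7: π = [0.2190, 0.3719, 0.2424, 0.1667], E[r] = 1.3788, γ^t·E[r] = 0.659470, running G = 7.877833

G = 7.8778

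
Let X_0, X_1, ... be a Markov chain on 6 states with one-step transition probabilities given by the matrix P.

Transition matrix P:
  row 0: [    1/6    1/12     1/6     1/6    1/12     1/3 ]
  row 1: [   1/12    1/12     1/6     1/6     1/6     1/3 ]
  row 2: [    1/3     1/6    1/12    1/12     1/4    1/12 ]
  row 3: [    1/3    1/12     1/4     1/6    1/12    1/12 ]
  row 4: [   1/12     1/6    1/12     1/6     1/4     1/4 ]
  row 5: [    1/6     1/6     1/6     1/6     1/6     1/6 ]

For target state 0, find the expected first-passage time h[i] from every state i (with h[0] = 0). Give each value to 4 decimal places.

h = [0.0000, 5.6485, 4.5573, 4.2350, 5.7844, 5.2450]

First-step conditioning: h[0] = 0; for i ≠ 0, h[i] = 1 + Σ_k P[i][k]·h[k].
  h[1] = 1 + 1/12·h[1] + 1/6·h[2] + 1/6·h[3] + 1/6·h[4] + 1/3·h[5]
  h[2] = 1 + 1/6·h[1] + 1/12·h[2] + 1/12·h[3] + 1/4·h[4] + 1/12·h[5]
  h[3] = 1 + 1/12·h[1] + 1/4·h[2] + 1/6·h[3] + 1/12·h[4] + 1/12·h[5]
  h[4] = 1 + 1/6·h[1] + 1/12·h[2] + 1/6·h[3] + 1/4·h[4] + 1/4·h[5]
  h[5] = 1 + 1/6·h[1] + 1/6·h[2] + 1/6·h[3] + 1/6·h[4] + 1/6·h[5]
Solving the 5×5 linear system over states ≠ 0 gives exactly h = [0, 36540/6469, 29481/6469, 27396/6469, 37419/6469, 33930/6469] (h[0] = 0 is the target).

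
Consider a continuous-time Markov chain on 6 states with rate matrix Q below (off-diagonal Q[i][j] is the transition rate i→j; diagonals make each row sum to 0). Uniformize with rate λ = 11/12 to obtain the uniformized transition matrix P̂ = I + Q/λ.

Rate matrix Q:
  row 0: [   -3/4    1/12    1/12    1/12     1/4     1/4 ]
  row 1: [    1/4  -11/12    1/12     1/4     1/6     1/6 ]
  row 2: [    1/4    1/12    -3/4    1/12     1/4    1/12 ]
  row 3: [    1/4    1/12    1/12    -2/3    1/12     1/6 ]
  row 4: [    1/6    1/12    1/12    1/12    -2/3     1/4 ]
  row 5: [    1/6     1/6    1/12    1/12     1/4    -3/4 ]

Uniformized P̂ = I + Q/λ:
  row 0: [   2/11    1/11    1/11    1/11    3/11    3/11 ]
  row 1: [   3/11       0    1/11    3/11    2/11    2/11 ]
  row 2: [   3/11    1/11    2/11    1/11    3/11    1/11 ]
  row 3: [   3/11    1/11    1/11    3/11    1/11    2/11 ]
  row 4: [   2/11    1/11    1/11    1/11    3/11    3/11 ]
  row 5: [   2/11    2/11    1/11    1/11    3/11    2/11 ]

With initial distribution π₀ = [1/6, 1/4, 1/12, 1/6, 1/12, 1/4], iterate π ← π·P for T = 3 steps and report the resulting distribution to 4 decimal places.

π = [0.2126, 0.1012, 0.1000, 0.1342, 0.2385, 0.2135]

t=0: π = [0.1667, 0.2500, 0.0833, 0.1667, 0.0833, 0.2500]
t=1: π = [0.2273, 0.0909, 0.0985, 0.1667, 0.2197, 0.1970]
t=2: π = [0.2142, 0.1006, 0.0999, 0.1377, 0.2342, 0.2135]
t=3: π = [0.2126, 0.1012, 0.1000, 0.1342, 0.2385, 0.2135]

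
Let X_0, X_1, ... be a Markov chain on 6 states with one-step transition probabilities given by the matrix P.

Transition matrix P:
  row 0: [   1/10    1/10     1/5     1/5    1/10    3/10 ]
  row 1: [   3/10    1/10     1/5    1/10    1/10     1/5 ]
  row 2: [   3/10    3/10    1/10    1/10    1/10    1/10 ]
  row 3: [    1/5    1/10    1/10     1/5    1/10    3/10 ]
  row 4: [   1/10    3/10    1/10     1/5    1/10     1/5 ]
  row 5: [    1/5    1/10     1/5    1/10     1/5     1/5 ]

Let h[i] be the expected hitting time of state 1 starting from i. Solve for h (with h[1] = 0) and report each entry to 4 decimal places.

h = [6.4162, 0.0000, 5.2601, 6.5318, 5.2601, 6.3006]

First-step conditioning: h[1] = 0; for i ≠ 1, h[i] = 1 + Σ_k P[i][k]·h[k].
  h[0] = 1 + 1/10·h[0] + 1/5·h[2] + 1/5·h[3] + 1/10·h[4] + 3/10·h[5]
  h[2] = 1 + 3/10·h[0] + 1/10·h[2] + 1/10·h[3] + 1/10·h[4] + 1/10·h[5]
  h[3] = 1 + 1/5·h[0] + 1/10·h[2] + 1/5·h[3] + 1/10·h[4] + 3/10·h[5]
  h[4] = 1 + 1/10·h[0] + 1/10·h[2] + 1/5·h[3] + 1/10·h[4] + 1/5·h[5]
  h[5] = 1 + 1/5·h[0] + 1/5·h[2] + 1/10·h[3] + 1/5·h[4] + 1/5·h[5]
Solving the 5×5 linear system over states ≠ 1 gives exactly h = [1110/173, 0, 910/173, 1130/173, 910/173, 1090/173] (h[1] = 0 is the target).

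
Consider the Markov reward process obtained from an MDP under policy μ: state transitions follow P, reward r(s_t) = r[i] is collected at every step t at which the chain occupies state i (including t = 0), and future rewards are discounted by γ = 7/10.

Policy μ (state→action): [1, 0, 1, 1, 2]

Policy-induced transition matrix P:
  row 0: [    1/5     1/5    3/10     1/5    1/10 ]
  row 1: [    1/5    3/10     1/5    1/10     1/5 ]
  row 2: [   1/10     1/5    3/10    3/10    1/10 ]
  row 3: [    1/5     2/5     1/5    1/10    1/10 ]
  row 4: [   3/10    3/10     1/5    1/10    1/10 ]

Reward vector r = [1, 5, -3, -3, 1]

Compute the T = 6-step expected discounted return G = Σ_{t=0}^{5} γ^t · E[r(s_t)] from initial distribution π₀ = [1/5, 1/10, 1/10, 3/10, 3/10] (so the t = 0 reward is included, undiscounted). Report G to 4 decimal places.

t=0: π = [0.2000, 0.1000, 0.1000, 0.3000, 0.3000], E[r] = -0.2000, γ^t·E[r] = -0.200000, running G = -0.200000
t=1: π = [0.2200, 0.3000, 0.2300, 0.1400, 0.1100], E[r] = 0.7200, γ^t·E[r] = 0.504000, running G = 0.304000
t=2: π = [0.1880, 0.2690, 0.2450, 0.1680, 0.1300], E[r] = 0.4240, γ^t·E[r] = 0.207760, running G = 0.511760
t=3: π = [0.1885, 0.2735, 0.2433, 0.1678, 0.1269], E[r] = 0.4496, γ^t·E[r] = 0.154213, running G = 0.665973
t=4: π = [0.1884, 0.2736, 0.2432, 0.1675, 0.1274], E[r] = 0.4516, γ^t·E[r] = 0.108439, running G = 0.774412
t=5: π = [0.1884, 0.2736, 0.2432, 0.1675, 0.1274], E[r] = 0.4519, γ^t·E[r] = 0.075948, running G = 0.850360

G = 0.8504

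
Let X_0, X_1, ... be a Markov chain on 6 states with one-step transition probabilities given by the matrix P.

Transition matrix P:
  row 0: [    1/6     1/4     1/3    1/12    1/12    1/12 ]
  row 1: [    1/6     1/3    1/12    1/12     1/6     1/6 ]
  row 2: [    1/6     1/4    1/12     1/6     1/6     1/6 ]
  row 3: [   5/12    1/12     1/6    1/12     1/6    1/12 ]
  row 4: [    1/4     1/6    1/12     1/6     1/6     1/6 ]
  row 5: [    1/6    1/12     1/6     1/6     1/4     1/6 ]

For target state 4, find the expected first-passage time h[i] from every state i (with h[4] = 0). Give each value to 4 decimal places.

First-step conditioning: h[4] = 0; for i ≠ 4, h[i] = 1 + Σ_k P[i][k]·h[k].
  h[0] = 1 + 1/6·h[0] + 1/4·h[1] + 1/3·h[2] + 1/12·h[3] + 1/12·h[5]
  h[1] = 1 + 1/6·h[0] + 1/3·h[1] + 1/12·h[2] + 1/12·h[3] + 1/6·h[5]
  h[2] = 1 + 1/6·h[0] + 1/4·h[1] + 1/12·h[2] + 1/6·h[3] + 1/6·h[5]
  h[3] = 1 + 5/12·h[0] + 1/12·h[1] + 1/6·h[2] + 1/12·h[3] + 1/12·h[5]
  h[5] = 1 + 1/6·h[0] + 1/12·h[1] + 1/6·h[2] + 1/6·h[3] + 1/6·h[5]
Solving the 5×5 linear system over states ≠ 4 gives exactly h = [90216/13427, 82716/13427, 82920/13427, 85164/13427, 0, 76044/13427] (h[4] = 0 is the target).

h = [6.7190, 6.1604, 6.1756, 6.3427, 0.0000, 5.6635]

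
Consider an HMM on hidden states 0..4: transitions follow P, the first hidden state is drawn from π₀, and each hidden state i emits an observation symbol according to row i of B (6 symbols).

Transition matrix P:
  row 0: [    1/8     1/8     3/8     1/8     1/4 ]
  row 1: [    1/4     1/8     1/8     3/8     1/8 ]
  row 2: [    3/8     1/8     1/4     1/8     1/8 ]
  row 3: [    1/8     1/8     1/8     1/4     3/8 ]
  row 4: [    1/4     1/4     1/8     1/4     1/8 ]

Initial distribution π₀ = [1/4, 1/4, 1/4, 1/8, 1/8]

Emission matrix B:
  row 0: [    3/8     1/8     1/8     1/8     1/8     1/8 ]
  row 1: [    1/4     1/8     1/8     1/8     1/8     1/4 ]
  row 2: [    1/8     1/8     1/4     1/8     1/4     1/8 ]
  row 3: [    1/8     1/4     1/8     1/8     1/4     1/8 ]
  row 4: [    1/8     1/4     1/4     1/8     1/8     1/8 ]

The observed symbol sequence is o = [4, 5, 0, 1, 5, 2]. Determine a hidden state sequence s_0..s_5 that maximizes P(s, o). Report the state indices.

t=0: δ = [3.125e-02, 3.125e-02, 6.250e-02, 3.125e-02, 1.562e-02]  (obs o_0=4)
t=1: δ = [2.930e-03, 1.953e-03, 1.953e-03, 1.465e-03, 1.465e-03]  ψ = [2, 2, 2, 1, 3]  (obs o_1=5)
t=2: δ = [2.747e-04, 9.155e-05, 1.373e-04, 9.155e-05, 9.155e-05]  ψ = [2, 0, 0, 1, 0]  (obs o_2=0)
t=3: δ = [6.437e-06, 4.292e-06, 1.287e-05, 8.583e-06, 1.717e-05]  ψ = [2, 0, 0, 0, 0]  (obs o_3=1)
t=4: δ = [6.035e-07, 1.073e-06, 4.023e-07, 5.364e-07, 4.023e-07]  ψ = [2, 4, 2, 4, 3]  (obs o_4=5)
t=5: δ = [3.353e-08, 1.676e-08, 5.658e-08, 5.029e-08, 5.029e-08]  ψ = [1, 1, 0, 1, 3]  (obs o_5=2)
backtrack: best end state = 2; path = [2, 2, 0, 2, 0, 2]

path = [2, 2, 0, 2, 0, 2]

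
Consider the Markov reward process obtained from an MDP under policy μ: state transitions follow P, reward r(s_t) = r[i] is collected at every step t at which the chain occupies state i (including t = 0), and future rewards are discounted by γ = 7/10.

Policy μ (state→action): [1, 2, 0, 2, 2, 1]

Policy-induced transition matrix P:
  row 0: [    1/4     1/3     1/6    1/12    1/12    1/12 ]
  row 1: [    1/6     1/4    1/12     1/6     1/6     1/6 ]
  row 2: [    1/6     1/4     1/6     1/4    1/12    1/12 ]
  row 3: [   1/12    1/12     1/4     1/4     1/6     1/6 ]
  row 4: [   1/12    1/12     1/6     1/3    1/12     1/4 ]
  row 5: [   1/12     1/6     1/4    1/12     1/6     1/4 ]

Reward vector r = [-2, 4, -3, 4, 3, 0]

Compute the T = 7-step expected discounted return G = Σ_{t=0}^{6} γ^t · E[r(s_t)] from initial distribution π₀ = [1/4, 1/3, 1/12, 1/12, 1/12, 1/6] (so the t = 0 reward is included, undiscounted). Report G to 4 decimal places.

t=0: π = [0.2500, 0.3333, 0.0833, 0.0833, 0.0833, 0.1667], E[r] = 1.1667, γ^t·E[r] = 1.166667, running G = 1.166667
t=1: π = [0.1597, 0.2292, 0.1597, 0.1597, 0.1319, 0.1597], E[r] = 1.1528, γ^t·E[r] = 0.806944, running G = 1.973611
t=2: π = [0.1424, 0.2014, 0.1742, 0.1887, 0.1291, 0.1644], E[r] = 1.1400, γ^t·E[r] = 0.558623, running G = 2.532234
t=3: π = [0.1384, 0.1952, 0.1793, 0.1929, 0.1295, 0.1647], E[r] = 1.1263, γ^t·E[r] = 0.386305, running G = 2.918539
t=4: π = [0.1376, 0.1941, 0.1802, 0.1940, 0.1294, 0.1647], E[r] = 1.1247, γ^t·E[r] = 0.270047, running G = 3.188586
t=5: π = [0.1375, 0.1938, 0.1804, 0.1942, 0.1294, 0.1647], E[r] = 1.1244, γ^t·E[r] = 0.188973, running G = 3.377559
t=6: π = [0.1374, 0.1938, 0.1804, 0.1943, 0.1294, 0.1647], E[r] = 1.1243, γ^t·E[r] = 0.132275, running G = 3.509835

G = 3.5098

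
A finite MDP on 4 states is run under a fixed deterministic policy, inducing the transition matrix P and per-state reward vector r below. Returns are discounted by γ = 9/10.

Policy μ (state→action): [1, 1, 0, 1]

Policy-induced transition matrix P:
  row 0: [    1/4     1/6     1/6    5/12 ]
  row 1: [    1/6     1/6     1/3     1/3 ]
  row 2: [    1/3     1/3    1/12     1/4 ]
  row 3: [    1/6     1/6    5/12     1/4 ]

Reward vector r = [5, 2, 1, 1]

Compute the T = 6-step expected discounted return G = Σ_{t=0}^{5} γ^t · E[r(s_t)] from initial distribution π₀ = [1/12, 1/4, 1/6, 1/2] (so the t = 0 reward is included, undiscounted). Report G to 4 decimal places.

G = 9.3277

t=0: π = [0.0833, 0.2500, 0.1667, 0.5000], E[r] = 1.5833, γ^t·E[r] = 1.583333, running G = 1.583333
t=1: π = [0.2014, 0.1944, 0.3194, 0.2847], E[r] = 2.0000, γ^t·E[r] = 1.800000, running G = 3.383333
t=2: π = [0.2367, 0.2199, 0.2436, 0.2998], E[r] = 2.1667, γ^t·E[r] = 1.755000, running G = 5.138333
t=3: π = [0.2270, 0.2073, 0.2580, 0.3078], E[r] = 2.1153, γ^t·E[r] = 1.542023, running G = 6.680357
t=4: π = [0.2286, 0.2097, 0.2567, 0.3051], E[r] = 2.1240, γ^t·E[r] = 1.393532, running G = 8.073889
t=5: π = [0.2285, 0.2094, 0.2565, 0.3056], E[r] = 2.1234, γ^t·E[r] = 1.253851, running G = 9.327740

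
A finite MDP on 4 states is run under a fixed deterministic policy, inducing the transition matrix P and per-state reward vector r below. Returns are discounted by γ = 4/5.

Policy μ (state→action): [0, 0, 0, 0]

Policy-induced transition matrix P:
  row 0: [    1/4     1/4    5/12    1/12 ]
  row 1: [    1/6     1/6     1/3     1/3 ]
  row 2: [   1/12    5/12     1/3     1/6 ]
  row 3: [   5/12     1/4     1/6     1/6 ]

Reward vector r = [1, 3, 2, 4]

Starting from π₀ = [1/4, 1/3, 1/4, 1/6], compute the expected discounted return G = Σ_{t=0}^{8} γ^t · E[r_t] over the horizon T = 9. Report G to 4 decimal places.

t=0: π = [0.2500, 0.3333, 0.2500, 0.1667], E[r] = 2.4167, γ^t·E[r] = 2.416667, running G = 2.416667
t=1: π = [0.2083, 0.2639, 0.3264, 0.2014], E[r] = 2.4583, γ^t·E[r] = 1.966667, running G = 4.383333
t=2: π = [0.2072, 0.2824, 0.3171, 0.1933], E[r] = 2.4618, γ^t·E[r] = 1.575556, running G = 5.958889
t=3: π = [0.2058, 0.2793, 0.3184, 0.1965], E[r] = 2.4664, γ^t·E[r] = 1.262815, running G = 7.221704
t=4: π = [0.2064, 0.2798, 0.3177, 0.1961], E[r] = 2.4655, γ^t·E[r] = 1.009877, running G = 8.231580
t=5: π = [0.2064, 0.2796, 0.3179, 0.1961], E[r] = 2.4654, γ^t·E[r] = 0.807872, running G = 9.039453
t=6: π = [0.2064, 0.2797, 0.3179, 0.1961], E[r] = 2.4654, γ^t·E[r] = 0.646294, running G = 9.685746
t=7: π = [0.2064, 0.2797, 0.3179, 0.1961], E[r] = 2.4654, γ^t·E[r] = 0.517038, running G = 10.202784
t=8: π = [0.2064, 0.2797, 0.3179, 0.1961], E[r] = 2.4654, γ^t·E[r] = 0.413630, running G = 10.616414

G = 10.6164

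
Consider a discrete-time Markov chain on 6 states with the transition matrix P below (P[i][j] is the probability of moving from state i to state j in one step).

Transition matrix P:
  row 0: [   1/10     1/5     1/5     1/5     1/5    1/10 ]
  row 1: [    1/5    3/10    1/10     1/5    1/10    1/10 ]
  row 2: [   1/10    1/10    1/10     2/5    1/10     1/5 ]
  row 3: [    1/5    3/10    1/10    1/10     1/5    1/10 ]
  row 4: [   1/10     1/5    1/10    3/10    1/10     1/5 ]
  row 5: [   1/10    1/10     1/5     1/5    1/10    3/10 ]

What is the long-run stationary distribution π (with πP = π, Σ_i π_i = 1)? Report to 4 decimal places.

Balance equations π_j = Σ_i π_i·P[i][j]:
  π_0 = 1/10·π_0 + 1/5·π_1 + 1/10·π_2 + 1/5·π_3 + 1/10·π_4 + 1/10·π_5
  π_1 = 1/5·π_0 + 3/10·π_1 + 1/10·π_2 + 3/10·π_3 + 1/5·π_4 + 1/10·π_5
  π_2 = 1/5·π_0 + 1/10·π_1 + 1/10·π_2 + 1/10·π_3 + 1/10·π_4 + 1/5·π_5
  π_3 = 1/5·π_0 + 1/5·π_1 + 2/5·π_2 + 1/10·π_3 + 3/10·π_4 + 1/5·π_5
  π_4 = 1/5·π_0 + 1/10·π_1 + 1/10·π_2 + 1/5·π_3 + 1/10·π_4 + 1/10·π_5
  normalize: π_0 + π_1 + π_2 + π_3 + π_4 + π_5 = 1
Solving the linear system gives exactly π = [1731/12086, 2591/12086, 1573/12086, 2633/12086, 1645/12086, 1913/12086].

π = [0.1432, 0.2144, 0.1302, 0.2179, 0.1361, 0.1583]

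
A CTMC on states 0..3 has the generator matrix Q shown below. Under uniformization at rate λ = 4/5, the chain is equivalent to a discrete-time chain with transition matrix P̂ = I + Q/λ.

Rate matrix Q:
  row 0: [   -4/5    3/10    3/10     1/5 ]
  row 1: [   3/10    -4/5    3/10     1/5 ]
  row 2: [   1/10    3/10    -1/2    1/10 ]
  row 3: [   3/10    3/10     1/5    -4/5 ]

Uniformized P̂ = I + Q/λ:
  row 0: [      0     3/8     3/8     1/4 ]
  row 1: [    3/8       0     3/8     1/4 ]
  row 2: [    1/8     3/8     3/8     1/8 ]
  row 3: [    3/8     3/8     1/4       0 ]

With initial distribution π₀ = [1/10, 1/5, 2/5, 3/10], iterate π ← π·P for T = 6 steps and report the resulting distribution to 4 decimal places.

t=0: π = [0.1000, 0.2000, 0.4000, 0.3000]
t=1: π = [0.2375, 0.3000, 0.3375, 0.1250]
t=2: π = [0.2016, 0.2625, 0.3594, 0.1766]
t=3: π = [0.2096, 0.2766, 0.3529, 0.1609]
t=4: π = [0.2082, 0.2713, 0.3549, 0.1656]
t=5: π = [0.2082, 0.2733, 0.3543, 0.1642]
t=6: π = [0.2083, 0.2725, 0.3545, 0.1647]

π = [0.2083, 0.2725, 0.3545, 0.1647]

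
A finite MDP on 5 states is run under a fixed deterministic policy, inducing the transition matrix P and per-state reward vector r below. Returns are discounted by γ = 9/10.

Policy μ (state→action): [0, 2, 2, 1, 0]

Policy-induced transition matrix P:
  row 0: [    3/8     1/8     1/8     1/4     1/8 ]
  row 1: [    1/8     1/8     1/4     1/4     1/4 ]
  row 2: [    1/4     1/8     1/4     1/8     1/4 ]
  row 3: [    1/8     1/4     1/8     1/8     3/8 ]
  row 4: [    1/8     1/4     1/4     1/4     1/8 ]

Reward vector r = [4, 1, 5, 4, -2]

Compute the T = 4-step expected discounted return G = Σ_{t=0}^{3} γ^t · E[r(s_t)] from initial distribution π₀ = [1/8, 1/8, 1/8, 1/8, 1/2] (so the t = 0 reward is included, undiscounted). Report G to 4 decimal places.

G = 6.5381

t=0: π = [0.1250, 0.1250, 0.1250, 0.1250, 0.5000], E[r] = 0.7500, γ^t·E[r] = 0.750000, running G = 0.750000
t=1: π = [0.1719, 0.2031, 0.2188, 0.2188, 0.1875], E[r] = 2.4844, γ^t·E[r] = 2.235938, running G = 2.985938
t=2: π = [0.1953, 0.1758, 0.2012, 0.1953, 0.2324], E[r] = 2.2793, γ^t·E[r] = 1.846230, running G = 4.832168
t=3: π = [0.1990, 0.1785, 0.2012, 0.2004, 0.2209], E[r] = 2.3401, γ^t·E[r] = 1.705924, running G = 6.538092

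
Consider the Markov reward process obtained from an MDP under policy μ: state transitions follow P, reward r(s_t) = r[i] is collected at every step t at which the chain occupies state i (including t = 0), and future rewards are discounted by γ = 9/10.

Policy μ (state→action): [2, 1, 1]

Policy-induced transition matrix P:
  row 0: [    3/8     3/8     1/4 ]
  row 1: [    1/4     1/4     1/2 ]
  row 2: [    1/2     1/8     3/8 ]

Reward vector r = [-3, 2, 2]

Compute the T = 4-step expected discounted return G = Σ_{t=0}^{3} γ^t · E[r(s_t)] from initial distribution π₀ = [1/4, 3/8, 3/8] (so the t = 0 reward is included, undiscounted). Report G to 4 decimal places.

t=0: π = [0.2500, 0.3750, 0.3750], E[r] = 0.7500, γ^t·E[r] = 0.750000, running G = 0.750000
t=1: π = [0.3750, 0.2344, 0.3906], E[r] = 0.1250, γ^t·E[r] = 0.112500, running G = 0.862500
t=2: π = [0.3945, 0.2480, 0.3574], E[r] = 0.0273, γ^t·E[r] = 0.022148, running G = 0.884648
t=3: π = [0.3887, 0.2546, 0.3567], E[r] = 0.0566, γ^t·E[r] = 0.041291, running G = 0.925939

G = 0.9259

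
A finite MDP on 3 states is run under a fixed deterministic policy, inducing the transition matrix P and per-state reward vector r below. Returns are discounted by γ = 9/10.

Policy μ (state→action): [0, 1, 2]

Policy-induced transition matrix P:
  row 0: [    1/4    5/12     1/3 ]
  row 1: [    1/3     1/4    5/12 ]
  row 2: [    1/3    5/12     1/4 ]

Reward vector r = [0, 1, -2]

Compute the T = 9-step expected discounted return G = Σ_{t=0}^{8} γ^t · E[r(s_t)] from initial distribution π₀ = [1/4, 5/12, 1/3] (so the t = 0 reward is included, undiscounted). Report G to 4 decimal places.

G = -1.8706

t=0: π = [0.2500, 0.4167, 0.3333], E[r] = -0.2500, γ^t·E[r] = -0.250000, running G = -0.250000
t=1: π = [0.3125, 0.3472, 0.3403], E[r] = -0.3333, γ^t·E[r] = -0.300000, running G = -0.550000
t=2: π = [0.3073, 0.3588, 0.3339], E[r] = -0.3090, γ^t·E[r] = -0.250313, running G = -0.800313
t=3: π = [0.3077, 0.3569, 0.3354], E[r] = -0.3139, γ^t·E[r] = -0.228867, running G = -1.029180
t=4: π = [0.3077, 0.3572, 0.3351], E[r] = -0.3131, γ^t·E[r] = -0.205395, running G = -1.234575
t=5: π = [0.3077, 0.3571, 0.3352], E[r] = -0.3132, γ^t·E[r] = -0.184947, running G = -1.419522
t=6: π = [0.3077, 0.3571, 0.3352], E[r] = -0.3132, γ^t·E[r] = -0.166438, running G = -1.585960
t=7: π = [0.3077, 0.3571, 0.3352], E[r] = -0.3132, γ^t·E[r] = -0.149797, running G = -1.735757
t=8: π = [0.3077, 0.3571, 0.3352], E[r] = -0.3132, γ^t·E[r] = -0.134817, running G = -1.870573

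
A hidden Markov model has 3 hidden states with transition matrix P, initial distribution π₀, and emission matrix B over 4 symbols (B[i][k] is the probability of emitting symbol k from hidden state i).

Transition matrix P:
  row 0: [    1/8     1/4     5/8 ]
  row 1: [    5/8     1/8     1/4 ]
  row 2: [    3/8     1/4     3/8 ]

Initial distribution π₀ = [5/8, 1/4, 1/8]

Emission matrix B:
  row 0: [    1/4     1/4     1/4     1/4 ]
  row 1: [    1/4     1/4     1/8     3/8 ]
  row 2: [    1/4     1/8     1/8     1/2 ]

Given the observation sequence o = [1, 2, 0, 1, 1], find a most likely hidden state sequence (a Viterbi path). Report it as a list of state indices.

path = [1, 0, 2, 1, 0]

t=0: δ = [1.562e-01, 6.250e-02, 1.562e-02]  (obs o_0=1)
t=1: δ = [9.766e-03, 4.883e-03, 1.221e-02]  ψ = [1, 0, 0]  (obs o_1=2)
t=2: δ = [1.144e-03, 7.629e-04, 1.526e-03]  ψ = [2, 2, 0]  (obs o_2=0)
t=3: δ = [1.431e-04, 9.537e-05, 8.941e-05]  ψ = [2, 2, 0]  (obs o_3=1)
t=4: δ = [1.490e-05, 8.941e-06, 1.118e-05]  ψ = [1, 0, 0]  (obs o_4=1)
backtrack: best end state = 0; path = [1, 0, 2, 1, 0]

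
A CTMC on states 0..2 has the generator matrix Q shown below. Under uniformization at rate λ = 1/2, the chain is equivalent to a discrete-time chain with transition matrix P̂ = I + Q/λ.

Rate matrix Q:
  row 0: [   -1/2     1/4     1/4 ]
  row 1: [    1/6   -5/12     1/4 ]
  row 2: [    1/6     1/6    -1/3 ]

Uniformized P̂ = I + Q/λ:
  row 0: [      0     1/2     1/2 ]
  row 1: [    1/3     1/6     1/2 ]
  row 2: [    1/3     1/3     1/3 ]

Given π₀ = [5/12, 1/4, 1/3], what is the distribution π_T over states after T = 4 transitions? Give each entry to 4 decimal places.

π = [0.2521, 0.3194, 0.4285]

t=0: π = [0.4167, 0.2500, 0.3333]
t=1: π = [0.1944, 0.3611, 0.4444]
t=2: π = [0.2685, 0.3056, 0.4259]
t=3: π = [0.2438, 0.3272, 0.4290]
t=4: π = [0.2521, 0.3194, 0.4285]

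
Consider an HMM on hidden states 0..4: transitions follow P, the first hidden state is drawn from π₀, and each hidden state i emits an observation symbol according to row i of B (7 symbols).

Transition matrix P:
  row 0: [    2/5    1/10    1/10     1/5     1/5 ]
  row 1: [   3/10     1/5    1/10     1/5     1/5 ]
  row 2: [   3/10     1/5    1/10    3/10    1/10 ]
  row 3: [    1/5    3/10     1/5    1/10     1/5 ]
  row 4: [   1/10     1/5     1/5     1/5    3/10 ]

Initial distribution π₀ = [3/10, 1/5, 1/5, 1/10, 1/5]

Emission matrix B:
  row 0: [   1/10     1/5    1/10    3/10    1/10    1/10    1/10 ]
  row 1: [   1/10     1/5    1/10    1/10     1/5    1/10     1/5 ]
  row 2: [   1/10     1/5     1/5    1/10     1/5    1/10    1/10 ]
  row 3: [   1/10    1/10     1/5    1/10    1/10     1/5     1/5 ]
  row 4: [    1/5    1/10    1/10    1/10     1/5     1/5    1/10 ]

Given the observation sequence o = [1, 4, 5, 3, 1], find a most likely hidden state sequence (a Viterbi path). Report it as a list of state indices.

t=0: δ = [6.000e-02, 4.000e-02, 4.000e-02, 1.000e-02, 2.000e-02]  (obs o_0=1)
t=1: δ = [2.400e-03, 1.600e-03, 1.200e-03, 1.200e-03, 2.400e-03]  ψ = [0, 1, 0, 0, 0]  (obs o_1=4)
t=2: δ = [9.600e-05, 4.800e-05, 4.800e-05, 9.600e-05, 1.440e-04]  ψ = [0, 4, 4, 0, 4]  (obs o_2=5)
t=3: δ = [1.152e-05, 2.880e-06, 2.880e-06, 2.880e-06, 4.320e-06]  ψ = [0, 3, 4, 4, 4]  (obs o_3=3)
t=4: δ = [9.216e-07, 2.304e-07, 2.304e-07, 2.304e-07, 2.304e-07]  ψ = [0, 0, 0, 0, 0]  (obs o_4=1)
backtrack: best end state = 0; path = [0, 0, 0, 0, 0]

path = [0, 0, 0, 0, 0]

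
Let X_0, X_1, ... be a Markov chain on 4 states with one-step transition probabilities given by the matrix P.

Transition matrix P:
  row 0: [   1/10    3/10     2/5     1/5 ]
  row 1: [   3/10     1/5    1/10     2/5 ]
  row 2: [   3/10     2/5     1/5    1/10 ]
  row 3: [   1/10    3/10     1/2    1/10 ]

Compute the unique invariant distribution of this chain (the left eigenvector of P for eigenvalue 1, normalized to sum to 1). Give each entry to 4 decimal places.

π = [0.2149, 0.2979, 0.2764, 0.2108]

Balance equations π_j = Σ_i π_i·P[i][j]:
  π_0 = 1/10·π_0 + 3/10·π_1 + 3/10·π_2 + 1/10·π_3
  π_1 = 3/10·π_0 + 1/5·π_1 + 2/5·π_2 + 3/10·π_3
  π_2 = 2/5·π_0 + 1/10·π_1 + 1/5·π_2 + 1/2·π_3
  normalize: π_0 + π_1 + π_2 + π_3 = 1
Solving the linear system gives exactly π = [107/498, 445/1494, 413/1494, 35/166].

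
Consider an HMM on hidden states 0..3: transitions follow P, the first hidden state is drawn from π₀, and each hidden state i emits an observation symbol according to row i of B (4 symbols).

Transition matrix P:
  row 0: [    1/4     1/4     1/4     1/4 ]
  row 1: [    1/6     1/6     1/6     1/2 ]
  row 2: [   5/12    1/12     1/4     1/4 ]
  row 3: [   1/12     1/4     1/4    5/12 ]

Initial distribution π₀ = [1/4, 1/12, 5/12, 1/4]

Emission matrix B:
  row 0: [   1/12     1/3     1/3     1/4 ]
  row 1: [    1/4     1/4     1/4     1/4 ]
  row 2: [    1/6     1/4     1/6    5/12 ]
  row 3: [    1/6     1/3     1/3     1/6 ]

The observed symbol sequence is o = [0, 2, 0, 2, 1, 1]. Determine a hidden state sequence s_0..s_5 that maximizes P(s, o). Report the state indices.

t=0: δ = [2.083e-02, 2.083e-02, 6.944e-02, 4.167e-02]  (obs o_0=0)
t=1: δ = [9.645e-03, 2.604e-03, 2.894e-03, 5.787e-03]  ψ = [2, 3, 2, 2]  (obs o_1=2)
t=2: δ = [2.009e-04, 6.028e-04, 4.019e-04, 4.019e-04]  ψ = [0, 0, 0, 0]  (obs o_2=0)
t=3: δ = [5.582e-05, 2.512e-05, 1.674e-05, 1.005e-04]  ψ = [2, 1, 1, 1]  (obs o_3=2)
t=4: δ = [4.651e-06, 6.279e-06, 6.279e-06, 1.395e-05]  ψ = [0, 3, 3, 3]  (obs o_4=1)
t=5: δ = [8.721e-07, 8.721e-07, 8.721e-07, 1.938e-06]  ψ = [2, 3, 3, 3]  (obs o_5=1)
backtrack: best end state = 3; path = [2, 0, 1, 3, 3, 3]

path = [2, 0, 1, 3, 3, 3]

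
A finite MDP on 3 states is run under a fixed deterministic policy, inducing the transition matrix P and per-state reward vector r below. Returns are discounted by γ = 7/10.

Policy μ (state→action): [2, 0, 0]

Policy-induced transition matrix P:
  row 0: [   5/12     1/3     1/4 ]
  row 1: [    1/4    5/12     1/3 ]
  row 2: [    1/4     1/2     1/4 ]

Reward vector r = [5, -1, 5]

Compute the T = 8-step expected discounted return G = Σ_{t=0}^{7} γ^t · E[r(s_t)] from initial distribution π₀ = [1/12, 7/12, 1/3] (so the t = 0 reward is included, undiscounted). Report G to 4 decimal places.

G = 6.7627

t=0: π = [0.0833, 0.5833, 0.3333], E[r] = 1.5000, γ^t·E[r] = 1.500000, running G = 1.500000
t=1: π = [0.2639, 0.4375, 0.2986], E[r] = 2.3750, γ^t·E[r] = 1.662500, running G = 3.162500
t=2: π = [0.2940, 0.4196, 0.2865], E[r] = 2.4826, γ^t·E[r] = 1.216493, running G = 4.378993
t=3: π = [0.2990, 0.4160, 0.2850], E[r] = 2.5038, γ^t·E[r] = 0.858790, running G = 5.237783
t=4: π = [0.2998, 0.4155, 0.2847], E[r] = 2.5070, γ^t·E[r] = 0.601935, running G = 5.839718
t=5: π = [0.3000, 0.4154, 0.2846], E[r] = 2.5076, γ^t·E[r] = 0.421449, running G = 6.261167
t=6: π = [0.3000, 0.4154, 0.2846], E[r] = 2.5077, γ^t·E[r] = 0.295025, running G = 6.556193
t=7: π = [0.3000, 0.4154, 0.2846], E[r] = 2.5077, γ^t·E[r] = 0.206519, running G = 6.762712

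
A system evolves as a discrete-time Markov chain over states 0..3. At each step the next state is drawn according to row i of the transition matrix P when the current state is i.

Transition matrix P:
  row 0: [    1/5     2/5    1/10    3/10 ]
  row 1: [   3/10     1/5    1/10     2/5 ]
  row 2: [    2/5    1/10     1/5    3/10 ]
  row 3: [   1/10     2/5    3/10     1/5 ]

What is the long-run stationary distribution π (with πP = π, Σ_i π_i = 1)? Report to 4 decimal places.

π = [0.2345, 0.2889, 0.1776, 0.2990]

Balance equations π_j = Σ_i π_i·P[i][j]:
  π_0 = 1/5·π_0 + 3/10·π_1 + 2/5·π_2 + 1/10·π_3
  π_1 = 2/5·π_0 + 1/5·π_1 + 1/10·π_2 + 2/5·π_3
  π_2 = 1/10·π_0 + 1/10·π_1 + 1/5·π_2 + 3/10·π_3
  normalize: π_0 + π_1 + π_2 + π_3 = 1
Solving the linear system gives exactly π = [140/597, 115/398, 106/597, 119/398].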